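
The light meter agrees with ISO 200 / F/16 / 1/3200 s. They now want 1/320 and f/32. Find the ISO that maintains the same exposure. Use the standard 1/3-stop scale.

Shutter speed: 1/3200 → 1/2500 → 1/2000 → 1/1600 → 1/1250 → 1/1000 → 1/800 → 1/640 → 1/500 → 1/400 → 1/320 — 3 1/3 stops slower (brighter).
Aperture: f/16 → f/18 → f/20 → f/22 → f/25 → f/29 → f/32 — 2 stops narrower (darker).
Net change so far: 1 1/3 stops brighter. Offset with the ISO: 200 → 160 → 125 → 100 → 80.

ISO 80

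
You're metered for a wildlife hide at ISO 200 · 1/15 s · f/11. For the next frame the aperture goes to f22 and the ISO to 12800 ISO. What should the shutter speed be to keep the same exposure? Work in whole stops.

Aperture: f/11 → f/16 → f/22 — 2 stops stopped down (darker).
ISO: 200 → 400 → 800 → 1600 → 3200 → 6400 → 12800 — 6 stops raised (brighter).
Net change so far: 4 stops brighter. Offset with the shutter speed: 1/15 → 1/30 → 1/60 → 1/125 → 1/250.

1/250s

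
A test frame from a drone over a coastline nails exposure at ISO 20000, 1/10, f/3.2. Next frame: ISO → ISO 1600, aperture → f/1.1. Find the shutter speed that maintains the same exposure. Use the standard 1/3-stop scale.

ISO: 20000 → 16000 → 12800 → 10000 → 8000 → 6400 → 5000 → 4000 → 3200 → 2500 → 2000 → 1600 — 3 2/3 stops lower (darker).
Aperture: f/3.2 → f/2.8 → f/2.5 → f/2.2 → f/2 → f/1.8 → f/1.6 → f/1.4 → f/1.2 → f/1.1 — 3 stops wider (brighter).
Net change so far: 2/3 stop darker. Offset with the shutter speed: 1/10 → 1/8 → 1/6.

1/6s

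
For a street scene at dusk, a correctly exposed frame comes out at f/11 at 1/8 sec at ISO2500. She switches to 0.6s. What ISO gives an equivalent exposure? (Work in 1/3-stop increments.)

ISO 500

Shutter speed: 1/8 → 1/6 → 1/5 → 1/4 → 0.3 → 0.4 → 0.5 → 0.6 — 2 1/3 stops longer (brighter).
Need 2 1/3 stops darker from the ISO: 2500 → 2000 → 1600 → 1250 → 1000 → 800 → 640 → 500.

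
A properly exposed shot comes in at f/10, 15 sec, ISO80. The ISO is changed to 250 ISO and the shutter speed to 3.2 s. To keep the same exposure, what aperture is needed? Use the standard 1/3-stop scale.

ISO: 80 → 100 → 125 → 160 → 200 → 250 — 1 2/3 stops higher (brighter).
Shutter speed: 15 → 13 → 10 → 8 → 6 → 5 → 4 → 3.2 — 2 1/3 stops faster (darker).
Net change so far: 2/3 stop darker. Offset with the aperture: f/10 → f/9 → f/8.

f/8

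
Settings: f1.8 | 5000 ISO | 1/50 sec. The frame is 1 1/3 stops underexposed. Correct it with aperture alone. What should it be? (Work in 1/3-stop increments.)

Underexposed by 1 1/3 stops → need 1 1/3 stops brighter.
Aperture: f/1.8 → f/1.6 → f/1.4 → f/1.2 → f/1.1.

f/1.1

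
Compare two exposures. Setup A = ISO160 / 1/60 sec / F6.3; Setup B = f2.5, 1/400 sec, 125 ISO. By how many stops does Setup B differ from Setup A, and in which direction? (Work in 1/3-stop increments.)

1/3 stop darker

Aperture: f/6.3 → f/5.6 → f/5 → f/4.5 → f/4 → f/3.5 → f/3.2 → f/2.8 → f/2.5 — 2 2/3 stops opened up (brighter).
Shutter speed: 1/60 → 1/80 → 1/100 → 1/125 → 1/160 → 1/200 → 1/250 → 1/320 → 1/400 — 2 2/3 stops faster (darker).
ISO: 160 → 125 — 1/3 stop lower (darker).
Net: +2 2/3 −2 2/3 −1/3 = −1/3 stops.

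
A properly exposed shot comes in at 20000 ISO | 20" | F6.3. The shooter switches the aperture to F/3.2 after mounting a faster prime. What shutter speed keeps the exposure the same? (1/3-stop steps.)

Aperture: f/6.3 → f/5.6 → f/5 → f/4.5 → f/4 → f/3.5 → f/3.2 — 2 stops wider (brighter).
Need 2 stops darker from the shutter speed: 20 → 15 → 13 → 10 → 8 → 6 → 5.

5 s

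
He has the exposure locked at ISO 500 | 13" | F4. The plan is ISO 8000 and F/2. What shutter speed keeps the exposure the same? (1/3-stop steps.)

ISO: 500 → 640 → 800 → 1000 → 1250 → 1600 → 2000 → 2500 → 3200 → 4000 → 5000 → 6400 → 8000 — 4 stops raised (brighter).
Aperture: f/4 → f/3.5 → f/3.2 → f/2.8 → f/2.5 → f/2.2 → f/2 — 2 stops wider (brighter).
Net change so far: 6 stops brighter. Offset with the shutter speed: 13 → 10 → 8 → 6 → 5 → 4 → 3.2 → 2.5 → 2 → 1.6 → 1.3 → 1 → 0.8 → 0.6 → 0.5 → 0.4 → 0.3 → 1/4 → 1/5.

1/5s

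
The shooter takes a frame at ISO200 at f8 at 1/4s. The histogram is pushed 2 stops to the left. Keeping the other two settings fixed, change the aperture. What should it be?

f/4

Underexposed by 2 stops → need 2 stops brighter.
Aperture: f/8 → f/5.6 → f/4.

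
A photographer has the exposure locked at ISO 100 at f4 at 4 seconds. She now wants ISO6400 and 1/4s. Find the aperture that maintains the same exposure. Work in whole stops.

f/8

ISO: 100 → 200 → 400 → 800 → 1600 → 3200 → 6400 — 6 stops higher (brighter).
Shutter speed: 4 → 2 → 1 → 1/2 → 1/4 — 4 stops faster (darker).
Net change so far: 2 stops brighter. Offset with the aperture: f/4 → f/5.6 → f/8.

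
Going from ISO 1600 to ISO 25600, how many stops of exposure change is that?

1600 → 3200 → 6400 → 12800 → 25600 — count the steps: 4 stops.

4 stops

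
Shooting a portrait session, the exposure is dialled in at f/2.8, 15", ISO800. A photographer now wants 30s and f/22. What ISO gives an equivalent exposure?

ISO 25600

Shutter speed: 15 → 30 — 1 stop slower (brighter).
Aperture: f/2.8 → f/4 → f/5.6 → f/8 → f/11 → f/16 → f/22 — 6 stops stopped down (darker).
Net change so far: 5 stops darker. Offset with the ISO: 800 → 1600 → 3200 → 6400 → 12800 → 25600.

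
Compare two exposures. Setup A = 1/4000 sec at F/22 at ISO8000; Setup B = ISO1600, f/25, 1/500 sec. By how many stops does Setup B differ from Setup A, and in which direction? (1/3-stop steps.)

1/3 stop brighter

Aperture: f/22 → f/25 — 1/3 stop narrower (darker).
Shutter speed: 1/4000 → 1/3200 → 1/2500 → 1/2000 → 1/1600 → 1/1250 → 1/1000 → 1/800 → 1/640 → 1/500 — 3 stops slower (brighter).
ISO: 8000 → 6400 → 5000 → 4000 → 3200 → 2500 → 2000 → 1600 — 2 1/3 stops lower (darker).
Net: −1/3 +3 −2 1/3 = +1/3 stops.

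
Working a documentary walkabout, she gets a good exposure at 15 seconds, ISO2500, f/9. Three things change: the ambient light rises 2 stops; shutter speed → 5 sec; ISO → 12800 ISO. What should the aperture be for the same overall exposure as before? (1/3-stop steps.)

f/22

Scene light: 2 stops brighter.
Shutter speed: 15 → 13 → 10 → 8 → 6 → 5 — 1 2/3 stops faster (darker).
ISO: 2500 → 3200 → 4000 → 5000 → 6400 → 8000 → 10000 → 12800 — 2 1/3 stops raised (brighter).
Net so far: 2 2/3 stops brighter. Aperture: f/9 → f/10 → f/11 → f/13 → f/14 → f/16 → f/18 → f/20 → f/22.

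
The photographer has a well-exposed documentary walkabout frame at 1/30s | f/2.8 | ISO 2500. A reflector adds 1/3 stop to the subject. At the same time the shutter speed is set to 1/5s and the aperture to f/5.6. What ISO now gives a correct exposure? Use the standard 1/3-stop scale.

Scene light: 1/3 stop brighter.
Shutter speed: 1/30 → 1/25 → 1/20 → 1/15 → 1/13 → 1/10 → 1/8 → 1/6 → 1/5 — 2 2/3 stops slower (brighter).
Aperture: f/2.8 → f/3.2 → f/3.5 → f/4 → f/4.5 → f/5 → f/5.6 — 2 stops narrower (darker).
Net so far: 1 stop brighter. ISO: 2500 → 2000 → 1600 → 1250.

ISO 1250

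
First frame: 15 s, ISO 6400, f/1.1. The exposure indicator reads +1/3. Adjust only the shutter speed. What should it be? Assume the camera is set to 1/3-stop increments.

Overexposed by 1/3 stop → need 1/3 stop darker.
Shutter speed: 15 → 13.

13 s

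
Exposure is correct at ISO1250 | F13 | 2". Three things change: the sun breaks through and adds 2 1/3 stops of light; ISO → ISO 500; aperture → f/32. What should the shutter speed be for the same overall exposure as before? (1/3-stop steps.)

Scene light: 2 1/3 stops brighter.
ISO: 1250 → 1000 → 800 → 640 → 500 — 1 1/3 stops dropped (darker).
Aperture: f/13 → f/14 → f/16 → f/18 → f/20 → f/22 → f/25 → f/29 → f/32 — 2 2/3 stops narrower (darker).
Net so far: 1 2/3 stops darker. Shutter speed: 2 → 2.5 → 3.2 → 4 → 5 → 6.

6 s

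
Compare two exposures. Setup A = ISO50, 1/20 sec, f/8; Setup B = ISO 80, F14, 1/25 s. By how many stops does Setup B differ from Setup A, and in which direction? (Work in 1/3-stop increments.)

Aperture: f/8 → f/9 → f/10 → f/11 → f/13 → f/14 — 1 2/3 stops stopped down (darker).
Shutter speed: 1/20 → 1/25 — 1/3 stop shorter (darker).
ISO: 50 → 64 → 80 — 2/3 stop raised (brighter).
Net: −1 2/3 −1/3 +2/3 = −1 1/3 stops.

1 1/3 stops darker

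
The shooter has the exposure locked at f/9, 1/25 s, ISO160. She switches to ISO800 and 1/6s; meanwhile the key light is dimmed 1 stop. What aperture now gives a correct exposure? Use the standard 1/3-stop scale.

f/29

Scene light: 1 stop darker.
ISO: 160 → 200 → 250 → 320 → 400 → 500 → 640 → 800 — 2 1/3 stops higher (brighter).
Shutter speed: 1/25 → 1/20 → 1/15 → 1/13 → 1/10 → 1/8 → 1/6 — 2 stops slower (brighter).
Net so far: 3 1/3 stops brighter. Aperture: f/9 → f/10 → f/11 → f/13 → f/14 → f/16 → f/18 → f/20 → f/22 → f/25 → f/29.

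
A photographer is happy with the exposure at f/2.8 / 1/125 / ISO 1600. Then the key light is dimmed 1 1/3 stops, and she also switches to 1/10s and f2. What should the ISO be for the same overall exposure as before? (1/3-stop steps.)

ISO 160

Scene light: 1 1/3 stops darker.
Shutter speed: 1/125 → 1/100 → 1/80 → 1/60 → 1/50 → 1/40 → 1/30 → 1/25 → 1/20 → 1/15 → 1/13 → 1/10 — 3 2/3 stops slower (brighter).
Aperture: f/2.8 → f/2.5 → f/2.2 → f/2 — 1 stop wider (brighter).
Net so far: 3 1/3 stops brighter. ISO: 1600 → 1250 → 1000 → 800 → 640 → 500 → 400 → 320 → 250 → 200 → 160.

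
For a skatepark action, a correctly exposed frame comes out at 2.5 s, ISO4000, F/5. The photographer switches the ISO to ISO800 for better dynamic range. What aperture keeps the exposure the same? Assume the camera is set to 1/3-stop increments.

f/2.2

ISO: 4000 → 3200 → 2500 → 2000 → 1600 → 1250 → 1000 → 800 — 2 1/3 stops lower (darker).
Need 2 1/3 stops brighter from the aperture: f/5 → f/4.5 → f/4 → f/3.5 → f/3.2 → f/2.8 → f/2.5 → f/2.2.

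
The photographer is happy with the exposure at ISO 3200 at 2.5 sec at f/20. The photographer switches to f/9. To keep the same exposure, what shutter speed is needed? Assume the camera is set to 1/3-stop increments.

0.5 s

Aperture: f/20 → f/18 → f/16 → f/14 → f/13 → f/11 → f/10 → f/9 — 2 1/3 stops larger aperture (brighter).
Need 2 1/3 stops darker from the shutter speed: 2.5 → 2 → 1.6 → 1.3 → 1 → 0.8 → 0.6 → 0.5.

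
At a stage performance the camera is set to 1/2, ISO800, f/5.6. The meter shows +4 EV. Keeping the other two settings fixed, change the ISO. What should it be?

ISO 50

Overexposed by 4 stops → need 4 stops darker.
ISO: 800 → 400 → 200 → 100 → 50.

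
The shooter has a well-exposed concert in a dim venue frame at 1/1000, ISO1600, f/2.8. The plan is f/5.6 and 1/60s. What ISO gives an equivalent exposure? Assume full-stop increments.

Aperture: f/2.8 → f/4 → f/5.6 — 2 stops smaller aperture (darker).
Shutter speed: 1/1000 → 1/500 → 1/250 → 1/125 → 1/60 — 4 stops slower (brighter).
Net change so far: 2 stops brighter. Offset with the ISO: 1600 → 800 → 400.

ISO 400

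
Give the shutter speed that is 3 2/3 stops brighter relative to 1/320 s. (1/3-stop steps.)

1/25s

Shutter speed: 1/320 → 1/250 → 1/200 → 1/160 → 1/125 → 1/100 → 1/80 → 1/60 → 1/50 → 1/40 → 1/30 → 1/25 — 3 2/3 stops longer (brighter).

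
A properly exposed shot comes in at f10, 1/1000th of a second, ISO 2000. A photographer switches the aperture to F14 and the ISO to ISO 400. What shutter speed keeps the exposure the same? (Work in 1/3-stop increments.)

Aperture: f/10 → f/11 → f/13 → f/14 — 1 stop smaller aperture (darker).
ISO: 2000 → 1600 → 1250 → 1000 → 800 → 640 → 500 → 400 — 2 1/3 stops lower (darker).
Net change so far: 3 1/3 stops darker. Offset with the shutter speed: 1/1000 → 1/800 → 1/640 → 1/500 → 1/400 → 1/320 → 1/250 → 1/200 → 1/160 → 1/125 → 1/100.

1/100s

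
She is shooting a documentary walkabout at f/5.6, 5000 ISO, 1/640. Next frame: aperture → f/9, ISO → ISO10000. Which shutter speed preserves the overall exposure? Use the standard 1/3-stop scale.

1/500s

Aperture: f/5.6 → f/6.3 → f/7.1 → f/8 → f/9 — 1 1/3 stops narrower (darker).
ISO: 5000 → 6400 → 8000 → 10000 — 1 stop higher (brighter).
Net change so far: 1/3 stop darker. Offset with the shutter speed: 1/640 → 1/500.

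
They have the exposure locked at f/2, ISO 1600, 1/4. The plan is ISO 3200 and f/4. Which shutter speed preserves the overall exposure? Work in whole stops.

1/2s

ISO: 1600 → 3200 — 1 stop higher (brighter).
Aperture: f/2 → f/2.8 → f/4 — 2 stops smaller aperture (darker).
Net change so far: 1 stop darker. Offset with the shutter speed: 1/4 → 1/2.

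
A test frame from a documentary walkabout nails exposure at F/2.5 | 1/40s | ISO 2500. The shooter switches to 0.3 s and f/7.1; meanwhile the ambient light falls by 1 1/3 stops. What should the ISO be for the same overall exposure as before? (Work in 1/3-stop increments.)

Scene light: 1 1/3 stops darker.
Shutter speed: 1/40 → 1/30 → 1/25 → 1/20 → 1/15 → 1/13 → 1/10 → 1/8 → 1/6 → 1/5 → 1/4 → 0.3 — 3 2/3 stops slower (brighter).
Aperture: f/2.5 → f/2.8 → f/3.2 → f/3.5 → f/4 → f/4.5 → f/5 → f/5.6 → f/6.3 → f/7.1 — 3 stops smaller aperture (darker).
Net so far: 2/3 stop darker. ISO: 2500 → 3200 → 4000.

ISO 4000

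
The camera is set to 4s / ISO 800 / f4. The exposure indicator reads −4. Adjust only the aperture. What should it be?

Underexposed by 4 stops → need 4 stops brighter.
Aperture: f/4 → f/2.8 → f/2 → f/1.4 → f/1.0.

f/1.0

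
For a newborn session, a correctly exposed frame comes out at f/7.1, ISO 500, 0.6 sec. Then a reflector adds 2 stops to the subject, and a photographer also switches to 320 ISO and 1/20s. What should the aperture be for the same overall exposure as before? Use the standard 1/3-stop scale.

Scene light: 2 stops brighter.
ISO: 500 → 400 → 320 — 2/3 stop lower (darker).
Shutter speed: 0.6 → 0.5 → 0.4 → 0.3 → 1/4 → 1/5 → 1/6 → 1/8 → 1/10 → 1/13 → 1/15 → 1/20 — 3 2/3 stops faster (darker).
Net so far: 2 1/3 stops darker. Aperture: f/7.1 → f/6.3 → f/5.6 → f/5 → f/4.5 → f/4 → f/3.5 → f/3.2.

f/3.2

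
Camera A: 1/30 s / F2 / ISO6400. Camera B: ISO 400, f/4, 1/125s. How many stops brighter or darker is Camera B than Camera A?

8 stops darker

Aperture: f/2 → f/2.8 → f/4 — 2 stops stopped down (darker).
Shutter speed: 1/30 → 1/60 → 1/125 — 2 stops shorter (darker).
ISO: 6400 → 3200 → 1600 → 800 → 400 — 4 stops dropped (darker).
Net: −2 −2 −4 = −8 stops.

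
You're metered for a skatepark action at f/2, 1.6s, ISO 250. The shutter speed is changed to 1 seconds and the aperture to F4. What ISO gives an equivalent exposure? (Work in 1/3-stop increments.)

ISO 1600

Shutter speed: 1.6 → 1.3 → 1 — 2/3 stop faster (darker).
Aperture: f/2 → f/2.2 → f/2.5 → f/2.8 → f/3.2 → f/3.5 → f/4 — 2 stops stopped down (darker).
Net change so far: 2 2/3 stops darker. Offset with the ISO: 250 → 320 → 400 → 500 → 640 → 800 → 1000 → 1250 → 1600.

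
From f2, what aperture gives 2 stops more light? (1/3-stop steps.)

f/1.0

Aperture: f/2 → f/1.8 → f/1.6 → f/1.4 → f/1.2 → f/1.1 → f/1.0 — 2 stops opened up (brighter).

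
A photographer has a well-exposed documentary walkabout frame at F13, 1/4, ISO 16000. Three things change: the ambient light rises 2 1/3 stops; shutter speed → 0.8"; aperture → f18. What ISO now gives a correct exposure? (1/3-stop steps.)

Scene light: 2 1/3 stops brighter.
Shutter speed: 1/4 → 0.3 → 0.4 → 0.5 → 0.6 → 0.8 — 1 2/3 stops slower (brighter).
Aperture: f/13 → f/14 → f/16 → f/18 — 1 stop stopped down (darker).
Net so far: 3 stops brighter. ISO: 16000 → 12800 → 10000 → 8000 → 6400 → 5000 → 4000 → 3200 → 2500 → 2000.

ISO 2000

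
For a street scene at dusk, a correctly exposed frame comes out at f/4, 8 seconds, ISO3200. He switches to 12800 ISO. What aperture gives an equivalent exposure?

f/8

ISO: 3200 → 6400 → 12800 — 2 stops higher (brighter).
Need 2 stops darker from the aperture: f/4 → f/5.6 → f/8.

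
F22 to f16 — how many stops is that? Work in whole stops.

1 stop

f/22 → f/16 — count the steps: 1 stop.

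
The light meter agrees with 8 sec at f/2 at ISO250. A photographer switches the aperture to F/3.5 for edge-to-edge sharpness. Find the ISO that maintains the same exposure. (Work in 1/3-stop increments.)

ISO 800

Aperture: f/2 → f/2.2 → f/2.5 → f/2.8 → f/3.2 → f/3.5 — 1 2/3 stops smaller aperture (darker).
Need 1 2/3 stops brighter from the ISO: 250 → 320 → 400 → 500 → 640 → 800.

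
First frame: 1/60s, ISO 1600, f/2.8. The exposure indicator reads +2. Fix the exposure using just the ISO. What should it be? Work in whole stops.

ISO 400

Overexposed by 2 stops → need 2 stops darker.
ISO: 1600 → 800 → 400.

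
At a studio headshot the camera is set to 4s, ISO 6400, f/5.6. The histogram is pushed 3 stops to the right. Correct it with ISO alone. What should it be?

Overexposed by 3 stops → need 3 stops darker.
ISO: 6400 → 3200 → 1600 → 800.

ISO 800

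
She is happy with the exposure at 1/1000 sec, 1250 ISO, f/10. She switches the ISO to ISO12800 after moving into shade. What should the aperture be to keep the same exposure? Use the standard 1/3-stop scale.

ISO: 1250 → 1600 → 2000 → 2500 → 3200 → 4000 → 5000 → 6400 → 8000 → 10000 → 12800 — 3 1/3 stops higher (brighter).
Need 3 1/3 stops darker from the aperture: f/10 → f/11 → f/13 → f/14 → f/16 → f/18 → f/20 → f/22 → f/25 → f/29 → f/32.

f/32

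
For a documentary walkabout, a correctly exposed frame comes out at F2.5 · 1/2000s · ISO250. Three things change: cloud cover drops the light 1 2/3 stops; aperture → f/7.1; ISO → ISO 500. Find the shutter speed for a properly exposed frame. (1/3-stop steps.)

Scene light: 1 2/3 stops darker.
Aperture: f/2.5 → f/2.8 → f/3.2 → f/3.5 → f/4 → f/4.5 → f/5 → f/5.6 → f/6.3 → f/7.1 — 3 stops stopped down (darker).
ISO: 250 → 320 → 400 → 500 — 1 stop raised (brighter).
Net so far: 3 2/3 stops darker. Shutter speed: 1/2000 → 1/1600 → 1/1250 → 1/1000 → 1/800 → 1/640 → 1/500 → 1/400 → 1/320 → 1/250 → 1/200 → 1/160.

1/160s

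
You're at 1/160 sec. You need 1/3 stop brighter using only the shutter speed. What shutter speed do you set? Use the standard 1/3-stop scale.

1/125s

Shutter speed: 1/160 → 1/125 — 1/3 stop longer (brighter).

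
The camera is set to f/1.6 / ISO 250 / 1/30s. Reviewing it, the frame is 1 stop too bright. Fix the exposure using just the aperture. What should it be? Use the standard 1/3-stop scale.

f/2.2

Overexposed by 1 stop → need 1 stop darker.
Aperture: f/1.6 → f/1.8 → f/2 → f/2.2.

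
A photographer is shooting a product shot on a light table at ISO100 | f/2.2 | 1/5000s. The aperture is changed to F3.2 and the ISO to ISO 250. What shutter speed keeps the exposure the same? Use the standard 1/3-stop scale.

1/6400s

Aperture: f/2.2 → f/2.5 → f/2.8 → f/3.2 — 1 stop narrower (darker).
ISO: 100 → 125 → 160 → 200 → 250 — 1 1/3 stops higher (brighter).
Net change so far: 1/3 stop brighter. Offset with the shutter speed: 1/5000 → 1/6400.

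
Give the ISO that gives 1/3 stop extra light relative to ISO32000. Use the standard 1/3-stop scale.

ISO: 32000 → 40000 — 1/3 stop higher (brighter).

ISO 40000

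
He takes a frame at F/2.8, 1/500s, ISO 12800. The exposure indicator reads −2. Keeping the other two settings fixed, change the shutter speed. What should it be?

Underexposed by 2 stops → need 2 stops brighter.
Shutter speed: 1/500 → 1/250 → 1/125.

1/125s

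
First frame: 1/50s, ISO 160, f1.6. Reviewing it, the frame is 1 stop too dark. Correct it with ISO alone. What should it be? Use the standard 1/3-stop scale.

ISO 320

Underexposed by 1 stop → need 1 stop brighter.
ISO: 160 → 200 → 250 → 320.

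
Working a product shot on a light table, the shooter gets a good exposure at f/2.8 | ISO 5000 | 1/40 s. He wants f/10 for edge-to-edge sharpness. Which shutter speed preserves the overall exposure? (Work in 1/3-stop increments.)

0.3 s

Aperture: f/2.8 → f/3.2 → f/3.5 → f/4 → f/4.5 → f/5 → f/5.6 → f/6.3 → f/7.1 → f/8 → f/9 → f/10 — 3 2/3 stops narrower (darker).
Need 3 2/3 stops brighter from the shutter speed: 1/40 → 1/30 → 1/25 → 1/20 → 1/15 → 1/13 → 1/10 → 1/8 → 1/6 → 1/5 → 1/4 → 0.3.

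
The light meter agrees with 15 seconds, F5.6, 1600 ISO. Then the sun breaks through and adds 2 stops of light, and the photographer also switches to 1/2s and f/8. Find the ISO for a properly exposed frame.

Scene light: 2 stops brighter.
Shutter speed: 15 → 8 → 4 → 2 → 1 → 1/2 — 5 stops shorter (darker).
Aperture: f/5.6 → f/8 — 1 stop stopped down (darker).
Net so far: 4 stops darker. ISO: 1600 → 3200 → 6400 → 12800 → 25600.

ISO 25600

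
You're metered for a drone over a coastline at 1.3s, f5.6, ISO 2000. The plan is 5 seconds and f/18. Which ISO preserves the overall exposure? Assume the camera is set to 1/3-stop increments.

ISO 5000

Shutter speed: 1.3 → 1.6 → 2 → 2.5 → 3.2 → 4 → 5 — 2 stops slower (brighter).
Aperture: f/5.6 → f/6.3 → f/7.1 → f/8 → f/9 → f/10 → f/11 → f/13 → f/14 → f/16 → f/18 — 3 1/3 stops narrower (darker).
Net change so far: 1 1/3 stops darker. Offset with the ISO: 2000 → 2500 → 3200 → 4000 → 5000.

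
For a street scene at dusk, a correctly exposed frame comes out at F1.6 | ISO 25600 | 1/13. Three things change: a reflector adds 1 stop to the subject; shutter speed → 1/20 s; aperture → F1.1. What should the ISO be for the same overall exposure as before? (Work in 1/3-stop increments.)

ISO 10000

Scene light: 1 stop brighter.
Shutter speed: 1/13 → 1/15 → 1/20 — 2/3 stop shorter (darker).
Aperture: f/1.6 → f/1.4 → f/1.2 → f/1.1 — 1 stop opened up (brighter).
Net so far: 1 1/3 stops brighter. ISO: 25600 → 20000 → 16000 → 12800 → 10000.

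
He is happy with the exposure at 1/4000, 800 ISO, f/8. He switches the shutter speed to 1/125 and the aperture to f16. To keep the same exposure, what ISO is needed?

Shutter speed: 1/4000 → 1/2000 → 1/1000 → 1/500 → 1/250 → 1/125 — 5 stops longer (brighter).
Aperture: f/8 → f/11 → f/16 — 2 stops narrower (darker).
Net change so far: 3 stops brighter. Offset with the ISO: 800 → 400 → 200 → 100.

ISO 100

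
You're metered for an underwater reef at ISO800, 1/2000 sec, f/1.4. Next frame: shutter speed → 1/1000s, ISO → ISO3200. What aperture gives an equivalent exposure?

Shutter speed: 1/2000 → 1/1000 — 1 stop longer (brighter).
ISO: 800 → 1600 → 3200 — 2 stops raised (brighter).
Net change so far: 3 stops brighter. Offset with the aperture: f/1.4 → f/2 → f/2.8 → f/4.

f/4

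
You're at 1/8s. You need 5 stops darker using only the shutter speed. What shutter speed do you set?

Shutter speed: 1/8 → 1/15 → 1/30 → 1/60 → 1/125 → 1/250 — 5 stops shorter (darker).

1/250s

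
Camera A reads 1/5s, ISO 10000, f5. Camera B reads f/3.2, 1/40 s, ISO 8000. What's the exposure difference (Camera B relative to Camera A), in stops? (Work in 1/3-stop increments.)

2 stops darker

Aperture: f/5 → f/4.5 → f/4 → f/3.5 → f/3.2 — 1 1/3 stops opened up (brighter).
Shutter speed: 1/5 → 1/6 → 1/8 → 1/10 → 1/13 → 1/15 → 1/20 → 1/25 → 1/30 → 1/40 — 3 stops faster (darker).
ISO: 10000 → 8000 — 1/3 stop lower (darker).
Net: +1 1/3 −3 −1/3 = −2 stops.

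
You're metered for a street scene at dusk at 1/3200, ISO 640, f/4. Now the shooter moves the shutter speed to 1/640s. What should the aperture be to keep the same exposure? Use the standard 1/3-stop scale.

f/9

Shutter speed: 1/3200 → 1/2500 → 1/2000 → 1/1600 → 1/1250 → 1/1000 → 1/800 → 1/640 — 2 1/3 stops slower (brighter).
Need 2 1/3 stops darker from the aperture: f/4 → f/4.5 → f/5 → f/5.6 → f/6.3 → f/7.1 → f/8 → f/9.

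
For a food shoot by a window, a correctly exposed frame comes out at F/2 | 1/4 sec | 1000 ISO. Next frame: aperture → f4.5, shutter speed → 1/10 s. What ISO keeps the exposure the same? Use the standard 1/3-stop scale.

ISO 12800

Aperture: f/2 → f/2.2 → f/2.5 → f/2.8 → f/3.2 → f/3.5 → f/4 → f/4.5 — 2 1/3 stops stopped down (darker).
Shutter speed: 1/4 → 1/5 → 1/6 → 1/8 → 1/10 — 1 1/3 stops faster (darker).
Net change so far: 3 2/3 stops darker. Offset with the ISO: 1000 → 1250 → 1600 → 2000 → 2500 → 3200 → 4000 → 5000 → 6400 → 8000 → 10000 → 12800.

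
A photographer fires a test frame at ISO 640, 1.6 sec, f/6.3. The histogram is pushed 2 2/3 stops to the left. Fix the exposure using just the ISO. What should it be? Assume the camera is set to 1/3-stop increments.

Underexposed by 2 2/3 stops → need 2 2/3 stops brighter.
ISO: 640 → 800 → 1000 → 1250 → 1600 → 2000 → 2500 → 3200 → 4000.

ISO 4000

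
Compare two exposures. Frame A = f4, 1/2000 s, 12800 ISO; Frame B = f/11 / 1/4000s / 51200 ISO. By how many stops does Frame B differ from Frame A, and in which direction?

2 stops darker

Aperture: f/4 → f/5.6 → f/8 → f/11 — 3 stops narrower (darker).
Shutter speed: 1/2000 → 1/4000 — 1 stop faster (darker).
ISO: 12800 → 25600 → 51200 — 2 stops higher (brighter).
Net: −3 −1 +2 = −2 stops.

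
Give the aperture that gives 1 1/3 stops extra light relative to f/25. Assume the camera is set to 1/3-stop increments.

f/16

Aperture: f/25 → f/22 → f/20 → f/18 → f/16 — 1 1/3 stops wider (brighter).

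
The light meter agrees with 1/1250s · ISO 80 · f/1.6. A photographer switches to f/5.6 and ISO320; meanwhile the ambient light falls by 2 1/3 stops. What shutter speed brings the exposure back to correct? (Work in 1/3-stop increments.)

Scene light: 2 1/3 stops darker.
Aperture: f/1.6 → f/1.8 → f/2 → f/2.2 → f/2.5 → f/2.8 → f/3.2 → f/3.5 → f/4 → f/4.5 → f/5 → f/5.6 — 3 2/3 stops narrower (darker).
ISO: 80 → 100 → 125 → 160 → 200 → 250 → 320 — 2 stops higher (brighter).
Net so far: 4 stops darker. Shutter speed: 1/1250 → 1/1000 → 1/800 → 1/640 → 1/500 → 1/400 → 1/320 → 1/250 → 1/200 → 1/160 → 1/125 → 1/100 → 1/80.

1/80s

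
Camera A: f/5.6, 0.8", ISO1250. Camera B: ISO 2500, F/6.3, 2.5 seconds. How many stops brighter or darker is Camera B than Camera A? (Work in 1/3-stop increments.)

Aperture: f/5.6 → f/6.3 — 1/3 stop smaller aperture (darker).
Shutter speed: 0.8 → 1 → 1.3 → 1.6 → 2 → 2.5 — 1 2/3 stops slower (brighter).
ISO: 1250 → 1600 → 2000 → 2500 — 1 stop raised (brighter).
Net: −1/3 +1 2/3 +1 = +2 1/3 stops.

2 1/3 stops brighter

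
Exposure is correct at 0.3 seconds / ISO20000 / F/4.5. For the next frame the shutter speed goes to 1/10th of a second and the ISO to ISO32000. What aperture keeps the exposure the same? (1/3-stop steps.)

Shutter speed: 0.3 → 1/4 → 1/5 → 1/6 → 1/8 → 1/10 — 1 2/3 stops shorter (darker).
ISO: 20000 → 25600 → 32000 — 2/3 stop raised (brighter).
Net change so far: 1 stop darker. Offset with the aperture: f/4.5 → f/4 → f/3.5 → f/3.2.

f/3.2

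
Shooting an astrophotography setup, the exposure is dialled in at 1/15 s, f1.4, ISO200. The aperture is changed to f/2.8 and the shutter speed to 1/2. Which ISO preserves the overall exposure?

Aperture: f/1.4 → f/2 → f/2.8 — 2 stops smaller aperture (darker).
Shutter speed: 1/15 → 1/8 → 1/4 → 1/2 — 3 stops slower (brighter).
Net change so far: 1 stop brighter. Offset with the ISO: 200 → 100.

ISO 100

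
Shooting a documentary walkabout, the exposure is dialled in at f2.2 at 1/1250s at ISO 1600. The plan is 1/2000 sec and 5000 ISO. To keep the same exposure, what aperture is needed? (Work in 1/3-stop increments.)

f/3.2

Shutter speed: 1/1250 → 1/1600 → 1/2000 — 2/3 stop faster (darker).
ISO: 1600 → 2000 → 2500 → 3200 → 4000 → 5000 — 1 2/3 stops higher (brighter).
Net change so far: 1 stop brighter. Offset with the aperture: f/2.2 → f/2.5 → f/2.8 → f/3.2.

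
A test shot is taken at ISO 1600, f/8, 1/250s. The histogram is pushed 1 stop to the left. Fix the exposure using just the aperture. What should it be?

f/5.6

Underexposed by 1 stop → need 1 stop brighter.
Aperture: f/8 → f/5.6.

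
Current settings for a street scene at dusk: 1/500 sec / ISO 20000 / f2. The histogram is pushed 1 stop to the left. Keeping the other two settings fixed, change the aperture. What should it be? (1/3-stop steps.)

f/1.4

Underexposed by 1 stop → need 1 stop brighter.
Aperture: f/2 → f/1.8 → f/1.6 → f/1.4.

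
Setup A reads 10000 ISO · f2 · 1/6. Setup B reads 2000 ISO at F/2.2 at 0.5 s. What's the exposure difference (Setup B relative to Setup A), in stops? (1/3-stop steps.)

1 stop darker

Aperture: f/2 → f/2.2 — 1/3 stop narrower (darker).
Shutter speed: 1/6 → 1/5 → 1/4 → 0.3 → 0.4 → 0.5 — 1 2/3 stops slower (brighter).
ISO: 10000 → 8000 → 6400 → 5000 → 4000 → 3200 → 2500 → 2000 — 2 1/3 stops lower (darker).
Net: −1/3 +1 2/3 −2 1/3 = −1 stop.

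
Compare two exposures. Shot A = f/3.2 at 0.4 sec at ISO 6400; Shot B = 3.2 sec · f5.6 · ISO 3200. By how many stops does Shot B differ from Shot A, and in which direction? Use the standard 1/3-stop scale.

1/3 stop brighter

Aperture: f/3.2 → f/3.5 → f/4 → f/4.5 → f/5 → f/5.6 — 1 2/3 stops narrower (darker).
Shutter speed: 0.4 → 0.5 → 0.6 → 0.8 → 1 → 1.3 → 1.6 → 2 → 2.5 → 3.2 — 3 stops slower (brighter).
ISO: 6400 → 5000 → 4000 → 3200 — 1 stop lower (darker).
Net: −1 2/3 +3 −1 = +1/3 stops.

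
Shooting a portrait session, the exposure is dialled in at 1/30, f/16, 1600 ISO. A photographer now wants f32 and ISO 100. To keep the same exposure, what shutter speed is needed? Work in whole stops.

2 s

Aperture: f/16 → f/22 → f/32 — 2 stops narrower (darker).
ISO: 1600 → 800 → 400 → 200 → 100 — 4 stops lower (darker).
Net change so far: 6 stops darker. Offset with the shutter speed: 1/30 → 1/15 → 1/8 → 1/4 → 1/2 → 1 → 2.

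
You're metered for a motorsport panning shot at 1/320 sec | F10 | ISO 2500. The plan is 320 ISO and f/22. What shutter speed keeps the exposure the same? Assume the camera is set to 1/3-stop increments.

1/8s

ISO: 2500 → 2000 → 1600 → 1250 → 1000 → 800 → 640 → 500 → 400 → 320 — 3 stops dropped (darker).
Aperture: f/10 → f/11 → f/13 → f/14 → f/16 → f/18 → f/20 → f/22 — 2 1/3 stops stopped down (darker).
Net change so far: 5 1/3 stops darker. Offset with the shutter speed: 1/320 → 1/250 → 1/200 → 1/160 → 1/125 → 1/100 → 1/80 → 1/60 → 1/50 → 1/40 → 1/30 → 1/25 → 1/20 → 1/15 → 1/13 → 1/10 → 1/8.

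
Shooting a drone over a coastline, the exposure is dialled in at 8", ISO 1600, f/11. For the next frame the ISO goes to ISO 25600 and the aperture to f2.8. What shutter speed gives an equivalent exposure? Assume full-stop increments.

ISO: 1600 → 3200 → 6400 → 12800 → 25600 — 4 stops higher (brighter).
Aperture: f/11 → f/8 → f/5.6 → f/4 → f/2.8 — 4 stops wider (brighter).
Net change so far: 8 stops brighter. Offset with the shutter speed: 8 → 4 → 2 → 1 → 1/2 → 1/4 → 1/8 → 1/15 → 1/30.

1/30s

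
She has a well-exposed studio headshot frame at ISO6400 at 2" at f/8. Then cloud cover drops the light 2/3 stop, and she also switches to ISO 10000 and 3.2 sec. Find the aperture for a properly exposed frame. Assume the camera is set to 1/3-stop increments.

Scene light: 2/3 stop darker.
ISO: 6400 → 8000 → 10000 — 2/3 stop raised (brighter).
Shutter speed: 2 → 2.5 → 3.2 — 2/3 stop slower (brighter).
Net so far: 2/3 stop brighter. Aperture: f/8 → f/9 → f/10.

f/10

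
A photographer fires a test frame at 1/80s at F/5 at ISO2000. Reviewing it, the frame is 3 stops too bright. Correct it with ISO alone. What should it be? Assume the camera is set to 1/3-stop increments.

ISO 250

Overexposed by 3 stops → need 3 stops darker.
ISO: 2000 → 1600 → 1250 → 1000 → 800 → 640 → 500 → 400 → 320 → 250.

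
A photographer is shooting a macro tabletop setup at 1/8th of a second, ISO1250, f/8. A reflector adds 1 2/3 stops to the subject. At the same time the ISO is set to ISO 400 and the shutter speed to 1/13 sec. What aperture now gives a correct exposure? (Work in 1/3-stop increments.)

Scene light: 1 2/3 stops brighter.
ISO: 1250 → 1000 → 800 → 640 → 500 → 400 — 1 2/3 stops dropped (darker).
Shutter speed: 1/8 → 1/10 → 1/13 — 2/3 stop faster (darker).
Net so far: 2/3 stop darker. Aperture: f/8 → f/7.1 → f/6.3.

f/6.3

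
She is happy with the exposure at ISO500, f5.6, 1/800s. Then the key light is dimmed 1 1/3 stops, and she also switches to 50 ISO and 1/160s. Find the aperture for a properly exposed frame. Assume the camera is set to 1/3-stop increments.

Scene light: 1 1/3 stops darker.
ISO: 500 → 400 → 320 → 250 → 200 → 160 → 125 → 100 → 80 → 64 → 50 — 3 1/3 stops lower (darker).
Shutter speed: 1/800 → 1/640 → 1/500 → 1/400 → 1/320 → 1/250 → 1/200 → 1/160 — 2 1/3 stops longer (brighter).
Net so far: 2 1/3 stops darker. Aperture: f/5.6 → f/5 → f/4.5 → f/4 → f/3.5 → f/3.2 → f/2.8 → f/2.5.

f/2.5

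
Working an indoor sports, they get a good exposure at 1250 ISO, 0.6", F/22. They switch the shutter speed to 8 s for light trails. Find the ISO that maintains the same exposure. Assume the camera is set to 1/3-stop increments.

Shutter speed: 0.6 → 0.8 → 1 → 1.3 → 1.6 → 2 → 2.5 → 3.2 → 4 → 5 → 6 → 8 — 3 2/3 stops slower (brighter).
Need 3 2/3 stops darker from the ISO: 1250 → 1000 → 800 → 640 → 500 → 400 → 320 → 250 → 200 → 160 → 125 → 100.

ISO 100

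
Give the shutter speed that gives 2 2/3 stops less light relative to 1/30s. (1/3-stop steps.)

Shutter speed: 1/30 → 1/40 → 1/50 → 1/60 → 1/80 → 1/100 → 1/125 → 1/160 → 1/200 — 2 2/3 stops faster (darker).

1/200s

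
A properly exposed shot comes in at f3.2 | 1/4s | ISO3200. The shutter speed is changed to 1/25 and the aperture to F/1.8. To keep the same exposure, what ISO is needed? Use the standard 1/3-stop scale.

Shutter speed: 1/4 → 1/5 → 1/6 → 1/8 → 1/10 → 1/13 → 1/15 → 1/20 → 1/25 — 2 2/3 stops shorter (darker).
Aperture: f/3.2 → f/2.8 → f/2.5 → f/2.2 → f/2 → f/1.8 — 1 2/3 stops larger aperture (brighter).
Net change so far: 1 stop darker. Offset with the ISO: 3200 → 4000 → 5000 → 6400.

ISO 6400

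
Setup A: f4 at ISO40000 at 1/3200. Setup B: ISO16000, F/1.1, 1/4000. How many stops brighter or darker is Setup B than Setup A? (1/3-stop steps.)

Aperture: f/4 → f/3.5 → f/3.2 → f/2.8 → f/2.5 → f/2.2 → f/2 → f/1.8 → f/1.6 → f/1.4 → f/1.2 → f/1.1 — 3 2/3 stops wider (brighter).
Shutter speed: 1/3200 → 1/4000 — 1/3 stop shorter (darker).
ISO: 40000 → 32000 → 25600 → 20000 → 16000 — 1 1/3 stops lower (darker).
Net: +3 2/3 −1/3 −1 1/3 = +2 stops.

2 stops brighter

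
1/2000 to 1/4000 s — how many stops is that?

1 stop

1/2000 → 1/4000 — count the steps: 1 stop.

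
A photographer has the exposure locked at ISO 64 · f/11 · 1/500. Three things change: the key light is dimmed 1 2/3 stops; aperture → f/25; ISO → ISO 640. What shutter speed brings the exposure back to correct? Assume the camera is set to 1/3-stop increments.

Scene light: 1 2/3 stops darker.
Aperture: f/11 → f/13 → f/14 → f/16 → f/18 → f/20 → f/22 → f/25 — 2 1/3 stops narrower (darker).
ISO: 64 → 80 → 100 → 125 → 160 → 200 → 250 → 320 → 400 → 500 → 640 — 3 1/3 stops raised (brighter).
Net so far: 2/3 stop darker. Shutter speed: 1/500 → 1/400 → 1/320.

1/320s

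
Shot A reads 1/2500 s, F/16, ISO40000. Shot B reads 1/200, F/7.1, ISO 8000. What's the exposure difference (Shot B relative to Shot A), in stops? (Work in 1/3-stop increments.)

Aperture: f/16 → f/14 → f/13 → f/11 → f/10 → f/9 → f/8 → f/7.1 — 2 1/3 stops larger aperture (brighter).
Shutter speed: 1/2500 → 1/2000 → 1/1600 → 1/1250 → 1/1000 → 1/800 → 1/640 → 1/500 → 1/400 → 1/320 → 1/250 → 1/200 — 3 2/3 stops longer (brighter).
ISO: 40000 → 32000 → 25600 → 20000 → 16000 → 12800 → 10000 → 8000 — 2 1/3 stops lower (darker).
Net: +2 1/3 +3 2/3 −2 1/3 = +3 2/3 stops.

3 2/3 stops brighter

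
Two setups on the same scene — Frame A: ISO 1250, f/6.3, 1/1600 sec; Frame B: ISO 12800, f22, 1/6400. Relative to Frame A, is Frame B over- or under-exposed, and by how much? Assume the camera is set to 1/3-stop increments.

2 1/3 stops darker

Aperture: f/6.3 → f/7.1 → f/8 → f/9 → f/10 → f/11 → f/13 → f/14 → f/16 → f/18 → f/20 → f/22 — 3 2/3 stops narrower (darker).
Shutter speed: 1/1600 → 1/2000 → 1/2500 → 1/3200 → 1/4000 → 1/5000 → 1/6400 — 2 stops faster (darker).
ISO: 1250 → 1600 → 2000 → 2500 → 3200 → 4000 → 5000 → 6400 → 8000 → 10000 → 12800 — 3 1/3 stops raised (brighter).
Net: −3 2/3 −2 +3 1/3 = −2 1/3 stops.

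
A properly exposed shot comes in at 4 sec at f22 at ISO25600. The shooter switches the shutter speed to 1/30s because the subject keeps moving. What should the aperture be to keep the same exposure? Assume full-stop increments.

f/2

Shutter speed: 4 → 2 → 1 → 1/2 → 1/4 → 1/8 → 1/15 → 1/30 — 7 stops shorter (darker).
Need 7 stops brighter from the aperture: f/22 → f/16 → f/11 → f/8 → f/5.6 → f/4 → f/2.8 → f/2.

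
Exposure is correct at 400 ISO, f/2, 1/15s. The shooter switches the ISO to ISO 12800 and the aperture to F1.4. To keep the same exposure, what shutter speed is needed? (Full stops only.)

ISO: 400 → 800 → 1600 → 3200 → 6400 → 12800 — 5 stops raised (brighter).
Aperture: f/2 → f/1.4 — 1 stop opened up (brighter).
Net change so far: 6 stops brighter. Offset with the shutter speed: 1/15 → 1/30 → 1/60 → 1/125 → 1/250 → 1/500 → 1/1000.

1/1000s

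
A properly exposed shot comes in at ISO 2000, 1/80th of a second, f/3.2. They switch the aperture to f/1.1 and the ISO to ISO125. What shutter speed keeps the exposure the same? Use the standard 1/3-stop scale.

Aperture: f/3.2 → f/2.8 → f/2.5 → f/2.2 → f/2 → f/1.8 → f/1.6 → f/1.4 → f/1.2 → f/1.1 — 3 stops larger aperture (brighter).
ISO: 2000 → 1600 → 1250 → 1000 → 800 → 640 → 500 → 400 → 320 → 250 → 200 → 160 → 125 — 4 stops lower (darker).
Net change so far: 1 stop darker. Offset with the shutter speed: 1/80 → 1/60 → 1/50 → 1/40.

1/40s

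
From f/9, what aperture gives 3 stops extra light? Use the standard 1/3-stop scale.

f/3.2

Aperture: f/9 → f/8 → f/7.1 → f/6.3 → f/5.6 → f/5 → f/4.5 → f/4 → f/3.5 → f/3.2 — 3 stops wider (brighter).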